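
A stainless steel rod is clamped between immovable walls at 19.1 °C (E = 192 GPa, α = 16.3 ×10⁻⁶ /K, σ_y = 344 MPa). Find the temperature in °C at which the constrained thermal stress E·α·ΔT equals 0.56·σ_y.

E·α·ΔT = 192.6 MPa ⇒ ΔT = 192.6 / (192.0×10³ × 16.3×10⁻⁶) = 61.55 K.
T = 19.1 + 61.55 = 80.65 °C.

80.7 °C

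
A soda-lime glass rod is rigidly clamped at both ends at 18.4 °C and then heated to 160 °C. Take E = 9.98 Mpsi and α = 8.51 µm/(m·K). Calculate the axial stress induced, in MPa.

82.9 MPa

E = 9.98 Mpsi = 68.81 GPa.
ΔT = 141.6 K. Constrained thermal stress σ = E·α·ΔT = 68.81×10³ MPa × 8.51×10⁻⁶ × 141.6 = 82.9 MPa (compressive).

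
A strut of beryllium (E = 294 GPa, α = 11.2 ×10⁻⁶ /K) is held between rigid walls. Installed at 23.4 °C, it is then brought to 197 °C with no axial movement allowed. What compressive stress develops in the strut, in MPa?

572 MPa

ΔT = 173.6 K. Constrained thermal stress σ = E·α·ΔT = 294.0×10³ MPa × 11.2×10⁻⁶ × 173.6 = 572 MPa (compressive).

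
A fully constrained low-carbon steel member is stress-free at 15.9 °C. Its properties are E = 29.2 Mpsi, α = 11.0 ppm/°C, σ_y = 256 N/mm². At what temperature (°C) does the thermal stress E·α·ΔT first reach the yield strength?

131 °C

E = 29.2 Mpsi = 201.3 GPa.
σ_y = 256 N/mm² = 256.0 MPa.
E·α·ΔT = 256.0 MPa ⇒ ΔT = 256.0 / (201.3×10³ × 11.0×10⁻⁶) = 115.6 K.
T = 15.9 + 115.6 = 131.5 °C.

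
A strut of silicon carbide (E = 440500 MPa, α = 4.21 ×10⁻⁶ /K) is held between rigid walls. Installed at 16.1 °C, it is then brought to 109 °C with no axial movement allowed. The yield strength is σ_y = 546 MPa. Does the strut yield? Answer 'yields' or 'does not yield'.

does not yield

E = 440500 MPa = 440.5 GPa.
ΔT = 92.90 K. Constrained thermal stress σ = E·α·ΔT = 440.5×10³ MPa × 4.21×10⁻⁶ × 92.90 = 172 MPa (compressive).
Compare to σ_y = 546 MPa: σ < σ_y, so it does not yield.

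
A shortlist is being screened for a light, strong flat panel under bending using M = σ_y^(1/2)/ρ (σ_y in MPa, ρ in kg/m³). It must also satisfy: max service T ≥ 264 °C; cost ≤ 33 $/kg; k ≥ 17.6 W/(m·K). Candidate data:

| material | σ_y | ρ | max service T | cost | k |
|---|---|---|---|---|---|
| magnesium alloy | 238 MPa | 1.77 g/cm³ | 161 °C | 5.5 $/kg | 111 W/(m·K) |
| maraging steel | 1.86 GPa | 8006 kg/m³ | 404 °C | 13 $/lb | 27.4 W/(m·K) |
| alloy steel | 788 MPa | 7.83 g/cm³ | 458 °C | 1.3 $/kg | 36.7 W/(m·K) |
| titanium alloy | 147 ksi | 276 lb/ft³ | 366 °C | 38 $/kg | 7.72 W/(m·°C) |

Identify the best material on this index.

maraging steel

Screen on constraints: max service T ≥ 264 °C; cost ≤ 33 $/kg; k ≥ 17.6 W/(m·K). Survivors: maraging steel, alloy steel.
Putting every candidate on a common basis:
  maraging steel: σ_y = 1860 MPa, ρ = 8006 kg/m³
  alloy steel: σ_y = 788.0 MPa, ρ = 7830 kg/m³
  maraging steel: M = 5.39×10⁻³
  alloy steel: M = 3.59×10⁻³
Maraging steel ranks first.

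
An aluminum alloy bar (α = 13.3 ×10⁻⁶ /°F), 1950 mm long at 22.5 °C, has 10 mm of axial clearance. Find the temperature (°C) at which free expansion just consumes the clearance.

α = 13.3×10⁻⁶/°F × 9/5 = 23.9×10⁻⁶/K.
α·L₀·ΔT = 10.0 mm ⇒ ΔT = 10.0 / (23.9×10⁻⁶ × 1950.0) = 214.2 K.
T = 22.5 + 214.2 = 236.7 °C.

237 °C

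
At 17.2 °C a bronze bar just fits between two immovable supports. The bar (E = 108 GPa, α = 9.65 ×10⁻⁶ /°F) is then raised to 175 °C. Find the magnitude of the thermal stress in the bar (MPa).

296 MPa

α = 9.65×10⁻⁶/°F × 9/5 = 17.4×10⁻⁶/K.
ΔT = 157.8 K. Constrained thermal stress σ = E·α·ΔT = 108.0×10³ MPa × 17.4×10⁻⁶ × 157.8 = 296 MPa (compressive).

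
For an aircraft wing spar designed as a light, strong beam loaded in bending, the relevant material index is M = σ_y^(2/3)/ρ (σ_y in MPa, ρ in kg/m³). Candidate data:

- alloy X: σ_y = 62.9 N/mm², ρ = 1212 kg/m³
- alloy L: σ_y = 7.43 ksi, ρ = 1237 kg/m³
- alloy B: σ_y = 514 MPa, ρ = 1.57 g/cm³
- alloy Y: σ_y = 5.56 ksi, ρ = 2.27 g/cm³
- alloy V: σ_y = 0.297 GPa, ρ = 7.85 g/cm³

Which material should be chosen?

Normalizing units and computing the index:
  alloy X: σ_y = 62.90 MPa, ρ = 1212 kg/m³
  alloy L: σ_y = 51.23 MPa, ρ = 1237 kg/m³
  alloy B: σ_y = 514.0 MPa, ρ = 1570 kg/m³
  alloy Y: σ_y = 38.33 MPa, ρ = 2270 kg/m³
  alloy V: σ_y = 297.0 MPa, ρ = 7850 kg/m³
  alloy B: M = 40.9×10⁻³
  alloy X: M = 13.0×10⁻³
  alloy L: M = 11.2×10⁻³
  alloy V: M = 5.67×10⁻³
  alloy Y: M = 5.01×10⁻³
Highest index: alloy B.

alloy B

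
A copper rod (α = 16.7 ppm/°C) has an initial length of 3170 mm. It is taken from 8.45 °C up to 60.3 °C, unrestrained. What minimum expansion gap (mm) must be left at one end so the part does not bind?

2.74 mm

ΔT = 60.3 − 8.45 = 51.85 K.
ΔL = α·L₀·ΔT = 16.7×10⁻⁶ × 3170 mm × 51.85 K = 2.74 mm.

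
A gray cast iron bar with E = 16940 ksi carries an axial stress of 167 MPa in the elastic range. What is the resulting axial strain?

1.43×10⁻³

E = 16940 ksi = 116.8 GPa = 116800 MPa.
ε = σ/E = 167 / 116800 = 1.43×10⁻³.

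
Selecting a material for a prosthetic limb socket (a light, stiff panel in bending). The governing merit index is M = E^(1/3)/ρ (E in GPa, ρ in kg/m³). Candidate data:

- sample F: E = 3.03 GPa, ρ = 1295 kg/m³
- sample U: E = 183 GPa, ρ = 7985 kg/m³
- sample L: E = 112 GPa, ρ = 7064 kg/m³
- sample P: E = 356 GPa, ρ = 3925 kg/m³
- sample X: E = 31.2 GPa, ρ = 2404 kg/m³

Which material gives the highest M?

sample P

Per-candidate index values:
  sample P: M = 1.81×10⁻³
  sample X: M = 1.31×10⁻³
  sample F: M = 1.12×10⁻³
  sample U: M = 0.711×10⁻³
  sample L: M = 0.682×10⁻³
Sample P ranks first.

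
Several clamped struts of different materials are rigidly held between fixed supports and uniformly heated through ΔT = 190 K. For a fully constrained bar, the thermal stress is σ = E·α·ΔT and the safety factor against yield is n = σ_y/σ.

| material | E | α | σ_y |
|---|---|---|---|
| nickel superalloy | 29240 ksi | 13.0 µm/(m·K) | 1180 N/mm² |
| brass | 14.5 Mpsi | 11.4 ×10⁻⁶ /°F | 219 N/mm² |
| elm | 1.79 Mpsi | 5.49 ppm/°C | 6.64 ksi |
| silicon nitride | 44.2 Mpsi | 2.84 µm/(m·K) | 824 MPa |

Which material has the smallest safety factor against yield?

With everything in SI (GPa, ×10⁻⁶/K, MPa):
  nickel superalloy: E = 201.6, α = 13.0, σ_y = 1180 → σ = 498 MPa, n = 2.37
  brass: E = 99.97, α = 20.5, σ_y = 219.0 → σ = 390 MPa, n = 0.562
  elm: E = 12.34, α = 5.49, σ_y = 45.78 → σ = 12.9 MPa, n = 3.56
  silicon nitride: E = 304.7, α = 2.84, σ_y = 824.0 → σ = 164 MPa, n = 5.01
Smallest n: brass with n = 0.562.

brass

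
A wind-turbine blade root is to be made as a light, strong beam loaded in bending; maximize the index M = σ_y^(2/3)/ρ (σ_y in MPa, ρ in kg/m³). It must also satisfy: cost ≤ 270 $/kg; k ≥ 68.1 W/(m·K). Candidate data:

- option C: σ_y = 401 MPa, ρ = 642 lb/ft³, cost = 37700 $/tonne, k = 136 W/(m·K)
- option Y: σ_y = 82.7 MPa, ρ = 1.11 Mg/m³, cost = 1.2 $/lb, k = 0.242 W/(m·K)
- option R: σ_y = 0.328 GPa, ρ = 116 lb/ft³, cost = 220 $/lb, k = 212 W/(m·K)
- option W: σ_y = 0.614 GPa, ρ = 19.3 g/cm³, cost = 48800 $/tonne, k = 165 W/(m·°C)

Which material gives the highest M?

option C

Screen on constraints: cost ≤ 270 $/kg; k ≥ 68.1 W/(m·K). Survivors: option C, option W.
In SI units:
  option C: σ_y = 401.0 MPa, ρ = 10280 kg/m³
  option W: σ_y = 614.0 MPa, ρ = 19300 kg/m³
  option C: M = 5.29×10⁻³
  option W: M = 3.74×10⁻³
Highest index: option C.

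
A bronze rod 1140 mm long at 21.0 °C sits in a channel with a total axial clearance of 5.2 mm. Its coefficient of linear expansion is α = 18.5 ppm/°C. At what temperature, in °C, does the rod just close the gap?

α·L₀·ΔT = 5.2 mm ⇒ ΔT = 5.2 / (18.5×10⁻⁶ × 1140.0) = 246.6 K.
T = 21.0 + 246.6 = 267.6 °C.

268 °C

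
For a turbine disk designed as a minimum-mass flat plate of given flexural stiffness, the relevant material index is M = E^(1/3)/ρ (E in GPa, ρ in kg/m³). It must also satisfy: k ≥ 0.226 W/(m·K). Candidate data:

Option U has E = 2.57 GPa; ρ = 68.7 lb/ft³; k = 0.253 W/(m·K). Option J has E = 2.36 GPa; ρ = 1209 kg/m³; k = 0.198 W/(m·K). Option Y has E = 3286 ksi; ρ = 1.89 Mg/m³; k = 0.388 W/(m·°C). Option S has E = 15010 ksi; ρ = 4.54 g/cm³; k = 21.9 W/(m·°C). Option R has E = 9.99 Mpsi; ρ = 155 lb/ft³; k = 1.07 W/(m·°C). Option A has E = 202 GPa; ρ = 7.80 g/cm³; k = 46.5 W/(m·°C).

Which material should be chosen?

Screen on constraints: k ≥ 0.226 W/(m·K). Survivors: option U, option Y, option S, option R, option A.
Convert each candidate to consistent units, then evaluate M:
  option U: E = 2.570 GPa, ρ = 1100 kg/m³
  option Y: E = 22.66 GPa, ρ = 1890 kg/m³
  option S: E = 103.5 GPa, ρ = 4540 kg/m³
  option R: E = 68.88 GPa, ρ = 2483 kg/m³
  option A: E = 202.0 GPa, ρ = 7800 kg/m³
  option R: M = 1.65×10⁻³
  option Y: M = 1.50×10⁻³
  option U: M = 1.24×10⁻³
  option S: M = 1.03×10⁻³
  option A: M = 0.752×10⁻³
Highest index: option R.

option R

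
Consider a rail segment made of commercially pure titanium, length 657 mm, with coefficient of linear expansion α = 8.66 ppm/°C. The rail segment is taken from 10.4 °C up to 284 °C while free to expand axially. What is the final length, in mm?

658.56 mm

ΔT = 284 − 10.4 = 273.6 K.
ΔL = α·L₀·ΔT = 8.66×10⁻⁶ × 657 mm × 273.6 K = 1.56 mm.
L = L₀ + ΔL = 657 + 1.56 = 658.56 mm.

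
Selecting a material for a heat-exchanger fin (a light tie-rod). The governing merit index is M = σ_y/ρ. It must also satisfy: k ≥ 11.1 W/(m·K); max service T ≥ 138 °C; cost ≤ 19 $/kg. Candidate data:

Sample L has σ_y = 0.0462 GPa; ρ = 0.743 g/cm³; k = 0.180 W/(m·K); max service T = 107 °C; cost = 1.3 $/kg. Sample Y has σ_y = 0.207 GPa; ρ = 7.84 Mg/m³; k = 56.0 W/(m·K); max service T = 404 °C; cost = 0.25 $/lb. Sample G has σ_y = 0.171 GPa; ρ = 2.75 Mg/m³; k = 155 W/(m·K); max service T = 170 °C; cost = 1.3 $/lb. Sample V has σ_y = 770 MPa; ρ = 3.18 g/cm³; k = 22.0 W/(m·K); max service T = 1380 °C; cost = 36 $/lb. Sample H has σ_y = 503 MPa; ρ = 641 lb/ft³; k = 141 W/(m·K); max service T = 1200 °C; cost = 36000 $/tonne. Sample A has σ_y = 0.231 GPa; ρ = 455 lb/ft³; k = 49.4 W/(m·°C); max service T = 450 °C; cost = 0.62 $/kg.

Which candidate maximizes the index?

sample G

Screen on constraints: k ≥ 11.1 W/(m·K); max service T ≥ 138 °C; cost ≤ 19 $/kg. Survivors: sample Y, sample G, sample A.
Convert each candidate to consistent units, then evaluate M:
  sample Y: σ_y = 207.0 MPa, ρ = 7840 kg/m³
  sample G: σ_y = 171.0 MPa, ρ = 2750 kg/m³
  sample A: σ_y = 231.0 MPa, ρ = 7288 kg/m³
  sample G: M = 62.2 kN·m/kg
  sample A: M = 31.7 kN·m/kg
  sample Y: M = 26.4 kN·m/kg
Sample G ranks first.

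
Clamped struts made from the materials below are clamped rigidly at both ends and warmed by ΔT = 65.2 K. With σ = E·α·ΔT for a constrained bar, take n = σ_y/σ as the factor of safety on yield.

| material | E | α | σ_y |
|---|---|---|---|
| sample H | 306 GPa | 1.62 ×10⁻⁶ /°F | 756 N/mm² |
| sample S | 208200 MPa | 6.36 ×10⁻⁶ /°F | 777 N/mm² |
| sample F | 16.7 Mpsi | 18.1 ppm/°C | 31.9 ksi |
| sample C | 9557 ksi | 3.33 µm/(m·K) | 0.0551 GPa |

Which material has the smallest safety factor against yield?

sample F

With everything in SI (GPa, ×10⁻⁶/K, MPa):
  sample H: E = 306.0, α = 2.92, σ_y = 756.0 → σ = 58.2 MPa, n = 13.0
  sample S: E = 208.2, α = 11.4, σ_y = 777.0 → σ = 155 MPa, n = 5.00
  sample F: E = 115.1, α = 18.1, σ_y = 219.9 → σ = 136 MPa, n = 1.62
  sample C: E = 65.89, α = 3.33, σ_y = 55.10 → σ = 14.3 MPa, n = 3.85
Sample F has the lowest safety factor, n = 1.62.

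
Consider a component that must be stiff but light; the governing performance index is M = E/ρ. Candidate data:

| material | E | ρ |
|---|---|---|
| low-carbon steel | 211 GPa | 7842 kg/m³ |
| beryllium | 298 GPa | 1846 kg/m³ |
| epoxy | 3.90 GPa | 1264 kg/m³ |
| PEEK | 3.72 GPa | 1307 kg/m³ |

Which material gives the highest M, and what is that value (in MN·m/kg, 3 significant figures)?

Evaluate M for each candidate:
  beryllium: M = 161 MN·m/kg
  low-carbon steel: M = 26.9 MN·m/kg
  epoxy: M = 3.09 MN·m/kg
  PEEK: M = 2.85 MN·m/kg
Beryllium has the largest M.

beryllium, M = 161 MN·m/kg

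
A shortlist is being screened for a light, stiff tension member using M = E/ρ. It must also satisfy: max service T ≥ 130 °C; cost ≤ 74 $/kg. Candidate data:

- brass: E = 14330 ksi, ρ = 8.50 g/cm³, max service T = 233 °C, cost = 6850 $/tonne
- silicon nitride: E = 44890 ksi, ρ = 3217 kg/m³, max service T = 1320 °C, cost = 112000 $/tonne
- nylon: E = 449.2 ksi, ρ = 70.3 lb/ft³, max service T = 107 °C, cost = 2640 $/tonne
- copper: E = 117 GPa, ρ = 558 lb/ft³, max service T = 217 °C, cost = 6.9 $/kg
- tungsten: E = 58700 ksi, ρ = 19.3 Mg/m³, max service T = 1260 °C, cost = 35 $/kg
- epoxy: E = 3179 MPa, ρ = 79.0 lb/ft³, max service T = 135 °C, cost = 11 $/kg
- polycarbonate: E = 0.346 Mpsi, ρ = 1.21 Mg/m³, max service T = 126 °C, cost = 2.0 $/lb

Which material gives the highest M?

Screen on constraints: max service T ≥ 130 °C; cost ≤ 74 $/kg. Survivors: brass, copper, tungsten, epoxy.
Convert each candidate to consistent units, then evaluate M:
  brass: E = 98.80 GPa, ρ = 8500 kg/m³
  copper: E = 117.0 GPa, ρ = 8938 kg/m³
  tungsten: E = 404.7 GPa, ρ = 19300 kg/m³
  epoxy: E = 3.179 GPa, ρ = 1265 kg/m³
  tungsten: M = 21.0 MN·m/kg
  copper: M = 13.1 MN·m/kg
  brass: M = 11.6 MN·m/kg
  epoxy: M = 2.51 MN·m/kg
Highest index: tungsten.

tungsten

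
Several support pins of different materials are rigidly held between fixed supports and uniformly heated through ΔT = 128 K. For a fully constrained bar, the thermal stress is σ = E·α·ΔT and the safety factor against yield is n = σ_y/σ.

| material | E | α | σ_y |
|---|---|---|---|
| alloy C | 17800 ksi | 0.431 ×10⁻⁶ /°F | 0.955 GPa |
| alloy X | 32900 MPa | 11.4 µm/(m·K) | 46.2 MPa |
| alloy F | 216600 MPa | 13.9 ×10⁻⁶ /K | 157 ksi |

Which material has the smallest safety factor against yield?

In consistent units (E in GPa, α in ×10⁻⁶/K, σ_y in MPa):
  alloy C: E = 122.7, α = 0.776, σ_y = 955.0 → σ = 12.2 MPa, n = 78.4
  alloy X: E = 32.90, α = 11.4, σ_y = 46.20 → σ = 48.0 MPa, n = 0.962
  alloy F: E = 216.6, α = 13.9, σ_y = 1082 → σ = 385 MPa, n = 2.81
The minimum is alloy X at n = 0.962.

alloy X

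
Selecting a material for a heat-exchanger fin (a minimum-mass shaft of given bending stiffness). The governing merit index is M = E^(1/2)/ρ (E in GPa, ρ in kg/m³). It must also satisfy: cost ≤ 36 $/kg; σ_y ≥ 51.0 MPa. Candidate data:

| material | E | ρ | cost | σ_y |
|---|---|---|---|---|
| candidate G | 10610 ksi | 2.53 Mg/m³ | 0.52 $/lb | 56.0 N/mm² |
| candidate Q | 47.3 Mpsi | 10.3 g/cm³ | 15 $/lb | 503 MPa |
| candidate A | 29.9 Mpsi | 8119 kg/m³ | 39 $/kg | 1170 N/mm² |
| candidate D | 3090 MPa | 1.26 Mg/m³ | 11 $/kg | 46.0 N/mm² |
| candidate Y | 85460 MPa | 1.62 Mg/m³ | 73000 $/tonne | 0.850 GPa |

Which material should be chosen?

Screen on constraints: cost ≤ 36 $/kg; σ_y ≥ 51.0 MPa. Survivors: candidate G, candidate Q.
After converting to SI:
  candidate G: E = 73.15 GPa, ρ = 2530 kg/m³
  candidate Q: E = 326.1 GPa, ρ = 10300 kg/m³
  candidate G: M = 3.38×10⁻³
  candidate Q: M = 1.75×10⁻³
Candidate G has the largest M.

candidate G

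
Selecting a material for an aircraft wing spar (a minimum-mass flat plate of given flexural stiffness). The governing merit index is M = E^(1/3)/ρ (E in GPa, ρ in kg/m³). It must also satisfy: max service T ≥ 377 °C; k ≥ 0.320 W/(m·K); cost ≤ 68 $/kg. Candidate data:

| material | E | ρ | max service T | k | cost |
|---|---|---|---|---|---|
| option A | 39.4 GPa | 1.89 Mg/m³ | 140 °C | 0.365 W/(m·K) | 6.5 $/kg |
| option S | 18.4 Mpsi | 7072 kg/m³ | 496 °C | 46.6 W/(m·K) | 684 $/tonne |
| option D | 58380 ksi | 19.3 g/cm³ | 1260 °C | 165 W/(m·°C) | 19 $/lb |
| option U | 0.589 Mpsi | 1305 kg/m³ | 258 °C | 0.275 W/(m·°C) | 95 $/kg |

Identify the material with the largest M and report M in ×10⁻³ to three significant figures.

option S, M = 0.711×10⁻³

Screen on constraints: max service T ≥ 377 °C; k ≥ 0.320 W/(m·K); cost ≤ 68 $/kg. Survivors: option S, option D.
Convert each candidate to consistent units, then evaluate M:
  option S: E = 126.9 GPa, ρ = 7072 kg/m³
  option D: E = 402.5 GPa, ρ = 19300 kg/m³
  option S: M = 0.711×10⁻³
  option D: M = 0.383×10⁻³
Highest index: option S.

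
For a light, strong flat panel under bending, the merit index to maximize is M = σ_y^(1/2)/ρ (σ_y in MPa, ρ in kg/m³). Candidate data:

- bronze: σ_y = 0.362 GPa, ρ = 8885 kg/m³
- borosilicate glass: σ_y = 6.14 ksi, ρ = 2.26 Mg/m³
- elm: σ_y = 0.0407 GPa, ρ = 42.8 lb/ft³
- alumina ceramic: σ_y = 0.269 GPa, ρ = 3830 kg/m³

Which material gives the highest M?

elm

In SI units:
  bronze: σ_y = 362.0 MPa, ρ = 8885 kg/m³
  borosilicate glass: σ_y = 42.33 MPa, ρ = 2260 kg/m³
  elm: σ_y = 40.70 MPa, ρ = 685.6 kg/m³
  alumina ceramic: σ_y = 269.0 MPa, ρ = 3830 kg/m³
  elm: M = 9.31×10⁻³
  alumina ceramic: M = 4.28×10⁻³
  borosilicate glass: M = 2.88×10⁻³
  bronze: M = 2.14×10⁻³
Elm ranks first.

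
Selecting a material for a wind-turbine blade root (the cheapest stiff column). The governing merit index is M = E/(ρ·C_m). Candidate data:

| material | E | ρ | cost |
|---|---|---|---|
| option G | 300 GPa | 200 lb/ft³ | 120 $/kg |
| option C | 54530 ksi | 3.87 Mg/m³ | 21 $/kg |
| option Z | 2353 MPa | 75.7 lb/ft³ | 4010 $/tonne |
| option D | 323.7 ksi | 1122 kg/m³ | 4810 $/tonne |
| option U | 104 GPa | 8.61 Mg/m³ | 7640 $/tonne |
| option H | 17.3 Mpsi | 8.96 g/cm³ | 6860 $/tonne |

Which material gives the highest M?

Normalizing units and computing the index:
  option G: E = 300.0 GPa, ρ = 3204 kg/m³, cost = 120.0 $/kg
  option C: E = 376.0 GPa, ρ = 3870 kg/m³, cost = 21.00 $/kg
  option Z: E = 2.353 GPa, ρ = 1213 kg/m³, cost = 4.010 $/kg
  option D: E = 2.232 GPa, ρ = 1122 kg/m³, cost = 4.810 $/kg
  option U: E = 104.0 GPa, ρ = 8610 kg/m³, cost = 7.640 $/kg
  option H: E = 119.3 GPa, ρ = 8960 kg/m³, cost = 6.860 $/kg
  option C: M = 4.63 MN·m per $
  option H: M = 1.94 MN·m per $
  option U: M = 1.58 MN·m per $
  option G: M = 0.780 MN·m per $
  option Z: M = 0.484 MN·m per $
  option D: M = 0.414 MN·m per $
The maximum is for option C.

option C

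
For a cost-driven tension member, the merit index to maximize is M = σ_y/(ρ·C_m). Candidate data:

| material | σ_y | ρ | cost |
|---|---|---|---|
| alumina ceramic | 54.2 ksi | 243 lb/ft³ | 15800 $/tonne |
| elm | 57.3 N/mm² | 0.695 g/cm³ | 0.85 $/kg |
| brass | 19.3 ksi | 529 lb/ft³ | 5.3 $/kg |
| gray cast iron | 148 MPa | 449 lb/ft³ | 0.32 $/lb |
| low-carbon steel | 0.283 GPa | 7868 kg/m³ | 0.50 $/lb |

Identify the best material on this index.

After converting to SI:
  alumina ceramic: σ_y = 373.7 MPa, ρ = 3892 kg/m³, cost = 15.80 $/kg
  elm: σ_y = 57.30 MPa, ρ = 695.0 kg/m³, cost = 0.8500 $/kg
  brass: σ_y = 133.1 MPa, ρ = 8474 kg/m³, cost = 5.300 $/kg
  gray cast iron: σ_y = 148.0 MPa, ρ = 7192 kg/m³, cost = 0.7055 $/kg
  low-carbon steel: σ_y = 283.0 MPa, ρ = 7868 kg/m³, cost = 1.102 $/kg
  elm: M = 97.0 kN·m per $
  low-carbon steel: M = 32.6 kN·m per $
  gray cast iron: M = 29.2 kN·m per $
  alumina ceramic: M = 6.08 kN·m per $
  brass: M = 2.96 kN·m per $
Elm has the largest M.

elm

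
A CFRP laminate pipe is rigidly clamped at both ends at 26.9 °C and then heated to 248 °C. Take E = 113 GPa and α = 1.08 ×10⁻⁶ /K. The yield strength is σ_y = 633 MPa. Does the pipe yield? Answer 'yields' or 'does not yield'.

ΔT = 221.1 K. Constrained thermal stress σ = E·α·ΔT = 113.0×10³ MPa × 1.08×10⁻⁶ × 221.1 = 27.0 MPa (compressive).
Compare to σ_y = 633 MPa: σ < σ_y, so it does not yield.

does not yield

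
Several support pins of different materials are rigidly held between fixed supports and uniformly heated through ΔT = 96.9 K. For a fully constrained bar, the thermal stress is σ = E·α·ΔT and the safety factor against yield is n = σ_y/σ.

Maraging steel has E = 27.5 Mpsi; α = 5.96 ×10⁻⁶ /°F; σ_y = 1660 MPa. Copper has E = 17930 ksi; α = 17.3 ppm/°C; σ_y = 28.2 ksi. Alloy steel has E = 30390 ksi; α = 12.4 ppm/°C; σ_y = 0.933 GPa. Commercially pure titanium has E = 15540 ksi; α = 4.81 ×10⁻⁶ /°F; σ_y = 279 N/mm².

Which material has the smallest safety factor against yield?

Converting E to GPa, α to ×10⁻⁶/K, σ_y to MPa, then σ and n for each:
  maraging steel: E = 189.6, α = 10.7, σ_y = 1660 → σ = 197 MPa, n = 8.42
  copper: E = 123.6, α = 17.3, σ_y = 194.4 → σ = 207 MPa, n = 0.938
  alloy steel: E = 209.5, α = 12.4, σ_y = 933.0 → σ = 252 MPa, n = 3.71
  commercially pure titanium: E = 107.1, α = 8.66, σ_y = 279.0 → σ = 89.9 MPa, n = 3.10
Copper has the lowest safety factor, n = 0.938.

copper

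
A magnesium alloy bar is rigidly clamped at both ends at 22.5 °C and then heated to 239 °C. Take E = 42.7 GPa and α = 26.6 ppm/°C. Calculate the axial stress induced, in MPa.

ΔT = 216.5 K. Constrained thermal stress σ = E·α·ΔT = 42.70×10³ MPa × 26.6×10⁻⁶ × 216.5 = 246 MPa (compressive).

246 MPa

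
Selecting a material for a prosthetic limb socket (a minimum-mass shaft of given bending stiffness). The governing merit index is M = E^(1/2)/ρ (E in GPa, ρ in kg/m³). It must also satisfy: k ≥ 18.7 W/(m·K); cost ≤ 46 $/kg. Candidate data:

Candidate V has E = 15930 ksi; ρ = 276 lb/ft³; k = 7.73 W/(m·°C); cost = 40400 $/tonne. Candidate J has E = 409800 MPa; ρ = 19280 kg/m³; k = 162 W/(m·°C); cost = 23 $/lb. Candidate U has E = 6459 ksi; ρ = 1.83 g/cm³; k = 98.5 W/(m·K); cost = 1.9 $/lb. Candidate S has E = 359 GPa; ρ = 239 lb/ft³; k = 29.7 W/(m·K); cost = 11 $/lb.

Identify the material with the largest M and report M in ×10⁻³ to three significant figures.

candidate S, M = 4.95×10⁻³

Screen on constraints: k ≥ 18.7 W/(m·K); cost ≤ 46 $/kg. Survivors: candidate U, candidate S.
In SI units:
  candidate U: E = 44.53 GPa, ρ = 1830 kg/m³
  candidate S: E = 359.0 GPa, ρ = 3828 kg/m³
  candidate S: M = 4.95×10⁻³
  candidate U: M = 3.65×10⁻³
Candidate S has the largest M.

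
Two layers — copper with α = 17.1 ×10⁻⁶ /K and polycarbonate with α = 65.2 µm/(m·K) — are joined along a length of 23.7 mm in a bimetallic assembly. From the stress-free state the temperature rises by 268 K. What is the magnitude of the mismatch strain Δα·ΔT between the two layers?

Δα = |17.1 − 65.2|×10⁻⁶/K = 48.1×10⁻⁶/K.
Mismatch strain = Δα·ΔT = 48.1×10⁻⁶ × 268.0 = 0.0129.

0.0129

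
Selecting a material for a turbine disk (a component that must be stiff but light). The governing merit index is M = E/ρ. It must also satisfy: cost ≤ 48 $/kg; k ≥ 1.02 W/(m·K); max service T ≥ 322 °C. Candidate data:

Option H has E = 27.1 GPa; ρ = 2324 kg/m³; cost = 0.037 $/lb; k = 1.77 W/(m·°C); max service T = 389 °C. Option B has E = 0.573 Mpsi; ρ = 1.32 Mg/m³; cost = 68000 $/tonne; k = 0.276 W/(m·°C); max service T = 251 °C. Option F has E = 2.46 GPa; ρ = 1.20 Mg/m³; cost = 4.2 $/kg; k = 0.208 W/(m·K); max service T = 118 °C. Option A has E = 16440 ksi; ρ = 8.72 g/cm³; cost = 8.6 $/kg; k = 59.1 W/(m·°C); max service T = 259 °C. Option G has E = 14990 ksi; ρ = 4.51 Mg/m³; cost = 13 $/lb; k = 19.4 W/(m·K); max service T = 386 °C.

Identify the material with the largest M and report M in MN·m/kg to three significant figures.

option G, M = 22.9 MN·m/kg

Screen on constraints: cost ≤ 48 $/kg; k ≥ 1.02 W/(m·K); max service T ≥ 322 °C. Survivors: option H, option G.
After converting to SI:
  option H: E = 27.10 GPa, ρ = 2324 kg/m³
  option G: E = 103.4 GPa, ρ = 4510 kg/m³
  option G: M = 22.9 MN·m/kg
  option H: M = 11.7 MN·m/kg
The maximum is for option G.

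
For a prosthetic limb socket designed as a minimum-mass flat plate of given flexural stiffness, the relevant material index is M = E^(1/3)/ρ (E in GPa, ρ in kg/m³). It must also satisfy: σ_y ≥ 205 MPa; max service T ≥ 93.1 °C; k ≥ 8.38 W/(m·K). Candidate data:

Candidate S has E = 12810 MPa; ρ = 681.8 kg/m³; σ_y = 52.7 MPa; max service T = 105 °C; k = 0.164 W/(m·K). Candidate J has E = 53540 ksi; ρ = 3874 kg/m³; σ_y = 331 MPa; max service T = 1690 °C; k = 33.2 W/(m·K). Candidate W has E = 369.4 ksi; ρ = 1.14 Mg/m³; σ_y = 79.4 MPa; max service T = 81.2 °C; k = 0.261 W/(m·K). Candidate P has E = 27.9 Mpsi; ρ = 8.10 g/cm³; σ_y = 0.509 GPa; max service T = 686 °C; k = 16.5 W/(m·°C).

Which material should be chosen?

candidate J

Screen on constraints: σ_y ≥ 205 MPa; max service T ≥ 93.1 °C; k ≥ 8.38 W/(m·K). Survivors: candidate J, candidate P.
After converting to SI:
  candidate J: E = 369.1 GPa, ρ = 3874 kg/m³
  candidate P: E = 192.4 GPa, ρ = 8100 kg/m³
  candidate J: M = 1.85×10⁻³
  candidate P: M = 0.713×10⁻³
The maximum is for candidate J.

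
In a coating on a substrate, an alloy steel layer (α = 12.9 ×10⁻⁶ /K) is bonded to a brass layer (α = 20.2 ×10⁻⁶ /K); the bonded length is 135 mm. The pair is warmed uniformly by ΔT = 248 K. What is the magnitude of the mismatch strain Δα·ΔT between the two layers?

Δα = |12.9 − 20.2|×10⁻⁶/K = 7.30×10⁻⁶/K.
Mismatch strain = Δα·ΔT = 7.30×10⁻⁶ × 248.0 = 1.81×10⁻³.

1.81×10⁻³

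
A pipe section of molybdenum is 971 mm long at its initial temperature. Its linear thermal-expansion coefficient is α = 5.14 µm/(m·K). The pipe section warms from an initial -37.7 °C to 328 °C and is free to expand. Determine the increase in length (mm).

1.83 mm

ΔT = 328 − (-37.7) = 365.7 K.
ΔL = α·L₀·ΔT = 5.14×10⁻⁶ × 971 mm × 365.7 K = 1.83 mm.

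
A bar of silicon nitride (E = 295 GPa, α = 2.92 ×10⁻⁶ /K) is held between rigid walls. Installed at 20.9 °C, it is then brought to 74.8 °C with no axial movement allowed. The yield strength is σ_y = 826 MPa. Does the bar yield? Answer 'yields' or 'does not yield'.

ΔT = 53.90 K. Constrained thermal stress σ = E·α·ΔT = 295.0×10³ MPa × 2.92×10⁻⁶ × 53.90 = 46.4 MPa (compressive).
Compare to σ_y = 826 MPa: σ < σ_y, so it does not yield.

does not yield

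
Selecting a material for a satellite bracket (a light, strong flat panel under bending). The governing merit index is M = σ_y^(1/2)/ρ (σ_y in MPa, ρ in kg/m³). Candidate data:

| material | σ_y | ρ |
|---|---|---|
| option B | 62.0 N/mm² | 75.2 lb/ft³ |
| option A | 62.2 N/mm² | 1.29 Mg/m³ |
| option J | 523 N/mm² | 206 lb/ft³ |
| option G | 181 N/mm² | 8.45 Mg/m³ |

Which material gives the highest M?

option J

In SI units:
  option B: σ_y = 62.00 MPa, ρ = 1205 kg/m³
  option A: σ_y = 62.20 MPa, ρ = 1290 kg/m³
  option J: σ_y = 523.0 MPa, ρ = 3300 kg/m³
  option G: σ_y = 181.0 MPa, ρ = 8450 kg/m³
  option J: M = 6.93×10⁻³
  option B: M = 6.54×10⁻³
  option A: M = 6.11×10⁻³
  option G: M = 1.59×10⁻³
Highest index: option J.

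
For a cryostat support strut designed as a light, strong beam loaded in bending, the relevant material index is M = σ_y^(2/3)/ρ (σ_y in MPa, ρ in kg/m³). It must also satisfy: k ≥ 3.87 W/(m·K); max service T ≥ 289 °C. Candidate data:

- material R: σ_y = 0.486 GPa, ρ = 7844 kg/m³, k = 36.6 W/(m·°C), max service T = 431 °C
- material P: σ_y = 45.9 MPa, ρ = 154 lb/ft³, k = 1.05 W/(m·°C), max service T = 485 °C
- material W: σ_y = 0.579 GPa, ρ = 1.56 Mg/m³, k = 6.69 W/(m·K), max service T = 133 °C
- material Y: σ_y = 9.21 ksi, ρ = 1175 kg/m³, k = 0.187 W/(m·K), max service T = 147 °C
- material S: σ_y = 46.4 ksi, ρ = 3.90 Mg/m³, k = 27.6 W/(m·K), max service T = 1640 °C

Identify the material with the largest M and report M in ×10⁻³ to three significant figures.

material S, M = 12.0×10⁻³

Screen on constraints: k ≥ 3.87 W/(m·K); max service T ≥ 289 °C. Survivors: material R, material S.
Normalizing units and computing the index:
  material R: σ_y = 486.0 MPa, ρ = 7844 kg/m³
  material S: σ_y = 319.9 MPa, ρ = 3900 kg/m³
  material S: M = 12.0×10⁻³
  material R: M = 7.88×10⁻³
Material S ranks first.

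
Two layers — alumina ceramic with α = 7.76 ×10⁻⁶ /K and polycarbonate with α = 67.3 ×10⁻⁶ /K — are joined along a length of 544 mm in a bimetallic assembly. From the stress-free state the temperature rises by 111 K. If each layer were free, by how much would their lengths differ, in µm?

3600 µm

Δα = |7.76 − 67.3|×10⁻⁶/K = 59.5×10⁻⁶/K.
ΔL_mismatch = Δα·L·ΔT = 59.5×10⁻⁶ × 544.0 mm × 111.0 K = 3600 µm.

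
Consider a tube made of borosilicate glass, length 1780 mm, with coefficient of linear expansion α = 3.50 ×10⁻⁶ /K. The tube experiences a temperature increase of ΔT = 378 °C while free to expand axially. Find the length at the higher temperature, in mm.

1782.4 mm

ΔL = α·L₀·ΔT = 3.50×10⁻⁶ × 1780 mm × 378.0 K = 2.35 mm.
L = L₀ + ΔL = 1780 + 2.35 = 1782.4 mm.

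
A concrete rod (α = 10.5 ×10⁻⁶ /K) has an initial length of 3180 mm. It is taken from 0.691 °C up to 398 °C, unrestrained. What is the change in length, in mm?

13.3 mm

ΔT = 398 − 0.691 = 397.3 K.
ΔL = α·L₀·ΔT = 10.5×10⁻⁶ × 3180 mm × 397.3 K = 13.3 mm.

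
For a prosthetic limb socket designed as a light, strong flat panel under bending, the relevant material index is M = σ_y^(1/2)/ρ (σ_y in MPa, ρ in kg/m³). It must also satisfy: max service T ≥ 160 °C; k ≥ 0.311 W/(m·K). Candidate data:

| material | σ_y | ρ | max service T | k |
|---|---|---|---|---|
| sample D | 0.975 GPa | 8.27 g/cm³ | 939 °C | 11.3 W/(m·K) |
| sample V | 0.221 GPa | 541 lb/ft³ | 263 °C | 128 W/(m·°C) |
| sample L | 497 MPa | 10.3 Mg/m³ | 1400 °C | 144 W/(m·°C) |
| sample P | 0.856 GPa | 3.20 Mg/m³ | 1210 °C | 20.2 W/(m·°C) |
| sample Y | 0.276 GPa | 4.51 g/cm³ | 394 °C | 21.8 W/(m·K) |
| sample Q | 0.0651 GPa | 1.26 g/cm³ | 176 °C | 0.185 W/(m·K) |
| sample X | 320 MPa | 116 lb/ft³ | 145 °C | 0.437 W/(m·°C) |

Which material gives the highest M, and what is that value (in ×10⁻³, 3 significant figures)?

sample P, M = 9.14×10⁻³

Screen on constraints: max service T ≥ 160 °C; k ≥ 0.311 W/(m·K). Survivors: sample D, sample V, sample L, sample P, sample Y.
After converting to SI:
  sample D: σ_y = 975.0 MPa, ρ = 8270 kg/m³
  sample V: σ_y = 221.0 MPa, ρ = 8666 kg/m³
  sample L: σ_y = 497.0 MPa, ρ = 10300 kg/m³
  sample P: σ_y = 856.0 MPa, ρ = 3200 kg/m³
  sample Y: σ_y = 276.0 MPa, ρ = 4510 kg/m³
  sample P: M = 9.14×10⁻³
  sample D: M = 3.78×10⁻³
  sample Y: M = 3.68×10⁻³
  sample L: M = 2.16×10⁻³
  sample V: M = 1.72×10⁻³
Sample P ranks first.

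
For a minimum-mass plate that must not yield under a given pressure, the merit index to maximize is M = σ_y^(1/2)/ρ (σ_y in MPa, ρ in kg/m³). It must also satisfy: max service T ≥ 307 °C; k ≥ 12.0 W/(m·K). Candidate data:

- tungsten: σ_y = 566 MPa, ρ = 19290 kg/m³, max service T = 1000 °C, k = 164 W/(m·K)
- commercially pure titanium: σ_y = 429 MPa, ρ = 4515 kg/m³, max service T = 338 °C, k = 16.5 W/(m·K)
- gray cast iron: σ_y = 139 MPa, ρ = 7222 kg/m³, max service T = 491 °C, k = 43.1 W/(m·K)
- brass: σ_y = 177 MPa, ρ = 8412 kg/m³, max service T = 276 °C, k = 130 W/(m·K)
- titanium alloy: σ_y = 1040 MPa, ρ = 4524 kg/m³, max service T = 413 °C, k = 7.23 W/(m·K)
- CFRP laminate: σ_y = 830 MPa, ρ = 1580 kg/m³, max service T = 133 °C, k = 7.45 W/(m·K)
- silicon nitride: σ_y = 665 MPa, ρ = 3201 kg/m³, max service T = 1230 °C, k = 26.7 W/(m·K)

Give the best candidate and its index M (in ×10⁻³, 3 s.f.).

Screen on constraints: max service T ≥ 307 °C; k ≥ 12.0 W/(m·K). Survivors: tungsten, commercially pure titanium, gray cast iron, silicon nitride.
Per-candidate index values:
  silicon nitride: M = 8.06×10⁻³
  commercially pure titanium: M = 4.59×10⁻³
  gray cast iron: M = 1.63×10⁻³
  tungsten: M = 1.23×10⁻³
Highest index: silicon nitride.

silicon nitride, M = 8.06×10⁻³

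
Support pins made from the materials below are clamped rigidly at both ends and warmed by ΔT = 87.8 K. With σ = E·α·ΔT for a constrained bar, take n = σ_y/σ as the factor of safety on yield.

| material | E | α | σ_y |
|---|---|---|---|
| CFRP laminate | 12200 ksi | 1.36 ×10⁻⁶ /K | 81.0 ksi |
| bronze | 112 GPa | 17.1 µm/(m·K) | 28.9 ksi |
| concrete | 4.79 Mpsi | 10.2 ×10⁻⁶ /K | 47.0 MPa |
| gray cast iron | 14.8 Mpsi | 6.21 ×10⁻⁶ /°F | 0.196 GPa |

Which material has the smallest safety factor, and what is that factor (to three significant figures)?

bronze, n = 1.18

With everything in SI (GPa, ×10⁻⁶/K, MPa):
  CFRP laminate: E = 84.12, α = 1.36, σ_y = 558.5 → σ = 10.0 MPa, n = 55.6
  bronze: E = 112.0, α = 17.1, σ_y = 199.3 → σ = 168 MPa, n = 1.18
  concrete: E = 33.03, α = 10.2, σ_y = 47.00 → σ = 29.6 MPa, n = 1.59
  gray cast iron: E = 102.0, α = 11.2, σ_y = 196.0 → σ = 100 MPa, n = 1.96
Bronze has the lowest safety factor, n = 1.18.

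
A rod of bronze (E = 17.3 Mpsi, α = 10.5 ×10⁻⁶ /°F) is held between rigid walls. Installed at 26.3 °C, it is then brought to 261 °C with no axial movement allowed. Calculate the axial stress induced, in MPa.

E = 17.3 Mpsi = 119.3 GPa.
α = 10.5×10⁻⁶/°F × 9/5 = 18.9×10⁻⁶/K.
ΔT = 234.7 K. Constrained thermal stress σ = E·α·ΔT = 119.3×10³ MPa × 18.9×10⁻⁶ × 234.7 = 529 MPa (compressive).

529 MPa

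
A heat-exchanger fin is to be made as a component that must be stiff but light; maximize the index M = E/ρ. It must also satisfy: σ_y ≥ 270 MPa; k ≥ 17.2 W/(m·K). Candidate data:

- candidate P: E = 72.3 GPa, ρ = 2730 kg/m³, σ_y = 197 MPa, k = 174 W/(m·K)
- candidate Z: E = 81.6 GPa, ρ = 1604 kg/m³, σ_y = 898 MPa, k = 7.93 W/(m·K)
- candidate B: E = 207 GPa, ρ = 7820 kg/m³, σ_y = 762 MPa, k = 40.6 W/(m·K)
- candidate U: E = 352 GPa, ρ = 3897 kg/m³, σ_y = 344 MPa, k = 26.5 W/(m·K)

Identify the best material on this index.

candidate U

Screen on constraints: σ_y ≥ 270 MPa; k ≥ 17.2 W/(m·K). Survivors: candidate B, candidate U.
Evaluate M for each candidate:
  candidate U: M = 90.3 MN·m/kg
  candidate B: M = 26.5 MN·m/kg
Highest index: candidate U.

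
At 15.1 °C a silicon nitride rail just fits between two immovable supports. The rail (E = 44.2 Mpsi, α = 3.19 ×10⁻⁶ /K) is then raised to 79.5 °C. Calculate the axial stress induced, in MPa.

E = 44.2 Mpsi = 304.7 GPa.
ΔT = 64.40 K. Constrained thermal stress σ = E·α·ΔT = 304.7×10³ MPa × 3.19×10⁻⁶ × 64.40 = 62.6 MPa (compressive).

62.6 MPa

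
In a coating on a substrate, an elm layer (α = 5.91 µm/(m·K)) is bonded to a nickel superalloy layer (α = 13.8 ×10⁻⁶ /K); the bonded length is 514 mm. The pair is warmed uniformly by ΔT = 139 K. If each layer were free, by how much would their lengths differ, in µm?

Δα = |5.91 − 13.8|×10⁻⁶/K = 7.89×10⁻⁶/K.
ΔL_mismatch = Δα·L·ΔT = 7.89×10⁻⁶ × 514.0 mm × 139.0 K = 564 µm.

564 µm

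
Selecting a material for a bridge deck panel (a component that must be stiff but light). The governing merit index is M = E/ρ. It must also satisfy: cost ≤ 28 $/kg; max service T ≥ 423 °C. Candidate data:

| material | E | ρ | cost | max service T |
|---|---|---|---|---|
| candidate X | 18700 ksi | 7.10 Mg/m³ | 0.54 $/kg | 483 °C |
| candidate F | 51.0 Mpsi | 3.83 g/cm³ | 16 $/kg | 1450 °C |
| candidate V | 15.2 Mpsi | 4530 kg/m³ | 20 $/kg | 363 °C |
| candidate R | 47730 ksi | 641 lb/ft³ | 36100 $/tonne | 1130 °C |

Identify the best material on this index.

candidate F

Screen on constraints: cost ≤ 28 $/kg; max service T ≥ 423 °C. Survivors: candidate X, candidate F.
After converting to SI:
  candidate X: E = 128.9 GPa, ρ = 7100 kg/m³
  candidate F: E = 351.6 GPa, ρ = 3830 kg/m³
  candidate F: M = 91.8 MN·m/kg
  candidate X: M = 18.2 MN·m/kg
The maximum is for candidate F.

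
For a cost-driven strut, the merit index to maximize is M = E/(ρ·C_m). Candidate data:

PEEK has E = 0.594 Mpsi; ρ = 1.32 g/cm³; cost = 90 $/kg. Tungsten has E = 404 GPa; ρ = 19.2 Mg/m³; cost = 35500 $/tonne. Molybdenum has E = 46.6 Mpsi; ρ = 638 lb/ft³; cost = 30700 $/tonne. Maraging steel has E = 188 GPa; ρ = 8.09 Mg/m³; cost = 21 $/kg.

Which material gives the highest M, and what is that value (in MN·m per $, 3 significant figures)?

maraging steel, M = 1.11 MN·m per $

In SI units:
  PEEK: E = 4.095 GPa, ρ = 1320 kg/m³, cost = 90.00 $/kg
  tungsten: E = 404.0 GPa, ρ = 19200 kg/m³, cost = 35.50 $/kg
  molybdenum: E = 321.3 GPa, ρ = 10220 kg/m³, cost = 30.70 $/kg
  maraging steel: E = 188.0 GPa, ρ = 8090 kg/m³, cost = 21.00 $/kg
  maraging steel: M = 1.11 MN·m per $
  molybdenum: M = 1.02 MN·m per $
  tungsten: M = 0.593 MN·m per $
  PEEK: M = 0.0345 MN·m per $
Highest index: maraging steel.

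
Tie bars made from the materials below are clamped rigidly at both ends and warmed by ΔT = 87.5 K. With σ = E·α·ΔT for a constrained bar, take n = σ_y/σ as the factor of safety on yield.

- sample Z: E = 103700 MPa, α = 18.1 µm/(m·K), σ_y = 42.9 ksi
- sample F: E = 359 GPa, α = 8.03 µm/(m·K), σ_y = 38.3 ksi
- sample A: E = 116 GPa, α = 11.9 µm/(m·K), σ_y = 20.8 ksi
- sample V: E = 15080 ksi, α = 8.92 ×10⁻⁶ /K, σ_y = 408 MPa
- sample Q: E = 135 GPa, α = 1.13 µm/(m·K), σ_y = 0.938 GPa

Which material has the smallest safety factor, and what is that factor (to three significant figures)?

sample F, n = 1.05

Converting E to GPa, α to ×10⁻⁶/K, σ_y to MPa, then σ and n for each:
  sample Z: E = 103.7, α = 18.1, σ_y = 295.8 → σ = 164 MPa, n = 1.80
  sample F: E = 359.0, α = 8.03, σ_y = 264.1 → σ = 252 MPa, n = 1.05
  sample A: E = 116.0, α = 11.9, σ_y = 143.4 → σ = 121 MPa, n = 1.19
  sample V: E = 104.0, α = 8.92, σ_y = 408.0 → σ = 81.2 MPa, n = 5.03
  sample Q: E = 135.0, α = 1.13, σ_y = 938.0 → σ = 13.3 MPa, n = 70.3
Smallest n: sample F with n = 1.05.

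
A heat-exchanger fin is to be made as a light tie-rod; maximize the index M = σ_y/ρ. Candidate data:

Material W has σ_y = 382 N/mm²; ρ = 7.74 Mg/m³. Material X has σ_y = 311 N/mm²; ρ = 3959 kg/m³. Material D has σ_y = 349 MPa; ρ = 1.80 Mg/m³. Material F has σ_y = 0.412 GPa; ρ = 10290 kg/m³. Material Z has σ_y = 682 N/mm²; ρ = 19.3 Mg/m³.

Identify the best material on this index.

In SI units:
  material W: σ_y = 382.0 MPa, ρ = 7740 kg/m³
  material X: σ_y = 311.0 MPa, ρ = 3959 kg/m³
  material D: σ_y = 349.0 MPa, ρ = 1800 kg/m³
  material F: σ_y = 412.0 MPa, ρ = 10290 kg/m³
  material Z: σ_y = 682.0 MPa, ρ = 19300 kg/m³
  material D: M = 194 kN·m/kg
  material X: M = 78.6 kN·m/kg
  material W: M = 49.4 kN·m/kg
  material F: M = 40.0 kN·m/kg
  material Z: M = 35.3 kN·m/kg
Material D has the largest M.

material D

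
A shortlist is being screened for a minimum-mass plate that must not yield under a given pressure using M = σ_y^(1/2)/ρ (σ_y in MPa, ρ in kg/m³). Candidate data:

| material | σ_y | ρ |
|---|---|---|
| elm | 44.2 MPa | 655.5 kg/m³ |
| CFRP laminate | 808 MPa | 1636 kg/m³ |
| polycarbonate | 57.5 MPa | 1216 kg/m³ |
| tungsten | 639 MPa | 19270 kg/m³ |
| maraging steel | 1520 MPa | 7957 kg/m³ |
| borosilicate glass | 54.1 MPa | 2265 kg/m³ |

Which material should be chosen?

Evaluate M for each candidate:
  CFRP laminate: M = 17.4×10⁻³
  elm: M = 10.1×10⁻³
  polycarbonate: M = 6.24×10⁻³
  maraging steel: M = 4.90×10⁻³
  borosilicate glass: M = 3.25×10⁻³
  tungsten: M = 1.31×10⁻³
CFRP laminate has the largest M.

CFRP laminate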